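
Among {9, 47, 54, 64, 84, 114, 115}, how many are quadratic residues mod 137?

3

(9/137) = +1 → QR.
(47/137) = -1 → non-residue.
(54/137) = -1 → non-residue.
(64/137) = +1 → QR.
(84/137) = -1 → non-residue.
(114/137) = -1 → non-residue.
(115/137) = +1 → QR.
Total quadratic residues among the 7: 3.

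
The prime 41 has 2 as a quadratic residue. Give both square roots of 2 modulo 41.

41 ≡ 1 (mod 4), so we find a root by search.
Trying successive values, 17² = 289 ≡ 2 (mod 41). The other root is 41 − 17 = 24.

17, 24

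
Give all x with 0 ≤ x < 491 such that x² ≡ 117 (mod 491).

92, 399

Since 491 ≡ 3 (mod 4), a square root of 117 is 117^((491+1)/4) = 117^123 mod 491.
Repeated squaring: 117^2≡432, 117^4≡44, 117^8≡463, 117^16≡293, 117^32≡415, 117^64≡375 (mod 491).
117^123 = 117^(64+32+16+8+2+1) ≡ 399 (mod 491).
Check: 399² = 159201 ≡ 117 (mod 491). The two roots are 92 and 399.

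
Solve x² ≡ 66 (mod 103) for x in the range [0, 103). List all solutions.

Since 103 ≡ 3 (mod 4), a square root of 66 is 66^((103+1)/4) = 66^26 mod 103.
Repeated squaring: 66^2≡30, 66^4≡76, 66^8≡8, 66^16≡64 (mod 103).
66^26 = 66^(16+8+2) ≡ 13 (mod 103).
Check: 13² = 169 ≡ 66 (mod 103). The two roots are 13 and 90.

13, 90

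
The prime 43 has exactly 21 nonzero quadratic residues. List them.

1, 4, 6, 9, 10, 11, 13, 14, 15, 16, 17, 21, 23, 24, 25, 31, 35, 36, 38, 40, 41

Square k = 1,…,21 (k and 43−k give the same square):
1²=1, 2²=4, 3²=9, 4²=16, 5²=25, 6²=36, 7²≡6, 8²≡21, 9²≡38, 10²≡14, 11²≡35, 12²≡15, 13²≡40, 14²≡24, 15²≡10, 16²≡41, 17²≡31, 18²≡23, 19²≡17, 20²≡13, 21²≡11 (mod 43).
So the quadratic residues mod 43 are {1, 4, 6, 9, 10, 11, 13, 14, 15, 16, 17, 21, 23, 24, 25, 31, 35, 36, 38, 40, 41}.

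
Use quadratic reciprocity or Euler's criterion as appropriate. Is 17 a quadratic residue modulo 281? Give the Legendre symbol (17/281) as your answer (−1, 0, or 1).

Reciprocity: 17 ≡ 1 and 281 ≡ 1 (mod 4), so (17/281) = +(281/17).
Reduce top mod 17: now compute (9/17).
Reciprocity: 9 ≡ 1 and 17 ≡ 1 (mod 4), so (9/17) = +(17/9).
Reduce top mod 9: now compute (8/9).
Pull out 2^3: since 9 ≡ 1 (mod 8), (2/9) = +1, so (2/9)^3 = +1.
Reached (1/9) = 1. Collecting the sign flips along the way, the symbol is +1.

1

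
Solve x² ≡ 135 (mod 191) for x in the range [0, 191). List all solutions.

53, 138

Since 191 ≡ 3 (mod 4), a square root of 135 is 135^((191+1)/4) = 135^48 mod 191.
Repeated squaring: 135^2≡80, 135^4≡97, 135^8≡50, 135^16≡17, 135^32≡98 (mod 191).
135^48 = 135^(32+16) ≡ 138 (mod 191).
Check: 138² = 19044 ≡ 135 (mod 191). The two roots are 53 and 138.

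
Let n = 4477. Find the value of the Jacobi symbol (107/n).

Reciprocity: 107 ≡ 3 and 4477 ≡ 1 (mod 4), so (107/4477) = +(4477/107).
Reduce top mod 107: now compute (90/107).
Pull out 2: since 107 ≡ 3 (mod 8), (2/107) = -1.
Reciprocity: 45 ≡ 1 and 107 ≡ 3 (mod 4), so (45/107) = +(107/45).
Reduce top mod 45: now compute (17/45).
Reciprocity: 17 ≡ 1 and 45 ≡ 1 (mod 4), so (17/45) = +(45/17).
Reduce top mod 17: now compute (11/17).
Reciprocity: 11 ≡ 3 and 17 ≡ 1 (mod 4), so (11/17) = +(17/11).
Reduce top mod 11: now compute (6/11).
Pull out 2: since 11 ≡ 3 (mod 8), (2/11) = -1.
Reciprocity: 3 ≡ 3 and 11 ≡ 3 (mod 4), so (3/11) = −(11/3).
Reduce top mod 3: now compute (2/3).
Pull out 2: since 3 ≡ 3 (mod 8), (2/3) = -1.
Reached (1/3) = 1. Collecting the sign flips along the way, the symbol is +1.

1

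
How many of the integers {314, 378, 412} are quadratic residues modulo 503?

1

(314/503) = -1 → non-residue.
(378/503) = +1 → QR.
(412/503) = -1 → non-residue.
Total quadratic residues among the 3: 1.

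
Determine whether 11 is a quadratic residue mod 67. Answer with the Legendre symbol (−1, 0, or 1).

Euler's criterion: (11/67) ≡ 11^33 (mod 67).
11^2 ≡ 54 (mod 67)
11^4 ≡ 35 (mod 67)
11^8 ≡ 19 (mod 67)
11^16 ≡ 26 (mod 67)
11^32 ≡ 6 (mod 67)
11^33 = 11^(32+1) ≡ 66 (mod 67).
Result is 66 ≡ −1, so (11/67) = −1.

-1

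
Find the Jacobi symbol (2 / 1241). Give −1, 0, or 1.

1

Pull out 2: since 1241 ≡ 1 (mod 8), (2/1241) = +1.
Reached (1/1241) = 1. Collecting the sign flips along the way, the symbol is +1.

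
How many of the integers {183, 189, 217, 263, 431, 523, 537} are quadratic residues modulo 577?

2

(183/577) = -1 → non-residue.
(189/577) = -1 → non-residue.
(217/577) = -1 → non-residue.
(263/577) = +1 → QR.
(431/577) = -1 → non-residue.
(523/577) = +1 → QR.
(537/577) = -1 → non-residue.
Total quadratic residues among the 7: 2.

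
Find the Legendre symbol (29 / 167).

Euler's criterion: (29/167) ≡ 29^83 (mod 167).
29^2 ≡ 6 (mod 167)
29^4 ≡ 36 (mod 167)
29^8 ≡ 127 (mod 167)
29^16 ≡ 97 (mod 167)
29^32 ≡ 57 (mod 167)
29^64 ≡ 76 (mod 167)
29^83 = 29^(64+16+2+1) ≡ 1 (mod 167).
Result is 1, so (29/167) = 1.

1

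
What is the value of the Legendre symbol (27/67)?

-1

Euler's criterion: (27/67) ≡ 27^33 (mod 67).
27^2 ≡ 59 (mod 67)
27^4 ≡ 64 (mod 67)
27^8 ≡ 9 (mod 67)
27^16 ≡ 14 (mod 67)
27^32 ≡ 62 (mod 67)
27^33 = 27^(32+1) ≡ 66 (mod 67).
Result is 66 ≡ −1, so (27/67) = −1.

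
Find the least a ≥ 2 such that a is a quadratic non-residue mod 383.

(2/383) = +1, so 2 is a residue.
(3/383) = +1, so 3 is a residue.
(4/383) = +1, so 4 is a residue.
(5/383) = −1, so 5 is the smallest positive non-residue mod 383.

5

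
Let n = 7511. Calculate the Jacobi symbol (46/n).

Pull out 2: since 7511 ≡ 7 (mod 8), (2/7511) = +1.
Reciprocity: 23 ≡ 3 and 7511 ≡ 3 (mod 4), so (23/7511) = −(7511/23).
Reduce top mod 23: now compute (13/23).
Reciprocity: 13 ≡ 1 and 23 ≡ 3 (mod 4), so (13/23) = +(23/13).
Reduce top mod 13: now compute (10/13).
Pull out 2: since 13 ≡ 5 (mod 8), (2/13) = -1.
Reciprocity: 5 ≡ 1 and 13 ≡ 1 (mod 4), so (5/13) = +(13/5).
Reduce top mod 5: now compute (3/5).
Reciprocity: 3 ≡ 3 and 5 ≡ 1 (mod 4), so (3/5) = +(5/3).
Reduce top mod 3: now compute (2/3).
Pull out 2: since 3 ≡ 3 (mod 8), (2/3) = -1.
Reached (1/3) = 1. Collecting the sign flips along the way, the symbol is -1.

-1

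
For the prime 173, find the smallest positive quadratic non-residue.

2

(2/173) = −1, so 2 is the smallest positive non-residue mod 173.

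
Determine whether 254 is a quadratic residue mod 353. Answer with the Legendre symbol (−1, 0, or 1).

1

Pull out 2: since 353 ≡ 1 (mod 8), (2/353) = +1.
Reciprocity: 127 ≡ 3 and 353 ≡ 1 (mod 4), so (127/353) = +(353/127).
Reduce top mod 127: now compute (99/127).
Reciprocity: 99 ≡ 3 and 127 ≡ 3 (mod 4), so (99/127) = −(127/99).
Reduce top mod 99: now compute (28/99).
Pull out 2^2: since 99 ≡ 3 (mod 8), (2/99) = -1, so (2/99)^2 = +1.
Reciprocity: 7 ≡ 3 and 99 ≡ 3 (mod 4), so (7/99) = −(99/7).
Reduce top mod 7: now compute (1/7).
Reached (1/7) = 1. Collecting the sign flips along the way, the symbol is +1.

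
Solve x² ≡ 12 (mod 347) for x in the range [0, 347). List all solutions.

157, 190

Since 347 ≡ 3 (mod 4), a square root of 12 is 12^((347+1)/4) = 12^87 mod 347.
Repeated squaring: 12^2≡144, 12^4≡263, 12^8≡116, 12^16≡270, 12^32≡30, 12^64≡206 (mod 347).
12^87 = 12^(64+16+4+2+1) ≡ 157 (mod 347).
Check: 157² = 24649 ≡ 12 (mod 347). The two roots are 157 and 190.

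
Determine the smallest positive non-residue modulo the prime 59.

(2/59) = −1, so 2 is the smallest positive non-residue mod 59.

2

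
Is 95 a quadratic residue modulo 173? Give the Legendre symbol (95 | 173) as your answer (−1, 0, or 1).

1

Reciprocity: 95 ≡ 3 and 173 ≡ 1 (mod 4), so (95/173) = +(173/95).
Reduce top mod 95: now compute (78/95).
Pull out 2: since 95 ≡ 7 (mod 8), (2/95) = +1.
Reciprocity: 39 ≡ 3 and 95 ≡ 3 (mod 4), so (39/95) = −(95/39).
Reduce top mod 39: now compute (17/39).
Reciprocity: 17 ≡ 1 and 39 ≡ 3 (mod 4), so (17/39) = +(39/17).
Reduce top mod 17: now compute (5/17).
Reciprocity: 5 ≡ 1 and 17 ≡ 1 (mod 4), so (5/17) = +(17/5).
Reduce top mod 5: now compute (2/5).
Pull out 2: since 5 ≡ 5 (mod 8), (2/5) = -1.
Reached (1/5) = 1. Collecting the sign flips along the way, the symbol is +1.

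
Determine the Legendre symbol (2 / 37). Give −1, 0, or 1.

Pull out 2: since 37 ≡ 5 (mod 8), (2/37) = -1.
Reached (1/37) = 1. Collecting the sign flips along the way, the symbol is -1.

-1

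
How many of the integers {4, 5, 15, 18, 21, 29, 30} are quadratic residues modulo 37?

(4/37) = +1 → QR.
(5/37) = -1 → non-residue.
(15/37) = -1 → non-residue.
(18/37) = -1 → non-residue.
(21/37) = +1 → QR.
(29/37) = -1 → non-residue.
(30/37) = +1 → QR.
Total quadratic residues among the 7: 3.

3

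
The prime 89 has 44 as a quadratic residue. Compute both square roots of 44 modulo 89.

89 ≡ 1 (mod 4), so we find a root by search.
Trying successive values, 20² = 400 ≡ 44 (mod 89). The other root is 89 − 20 = 69.

20, 69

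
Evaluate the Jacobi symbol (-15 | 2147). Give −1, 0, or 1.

1

First reduce: -15 ≡ 2132 (mod 2147).
Pull out 2^2: since 2147 ≡ 3 (mod 8), (2/2147) = -1, so (2/2147)^2 = +1.
Reciprocity: 533 ≡ 1 and 2147 ≡ 3 (mod 4), so (533/2147) = +(2147/533).
Reduce top mod 533: now compute (15/533).
Reciprocity: 15 ≡ 3 and 533 ≡ 1 (mod 4), so (15/533) = +(533/15).
Reduce top mod 15: now compute (8/15).
Pull out 2^3: since 15 ≡ 7 (mod 8), (2/15) = +1, so (2/15)^3 = +1.
Reached (1/15) = 1. Collecting the sign flips along the way, the symbol is +1.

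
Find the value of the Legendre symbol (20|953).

Pull out 2^2: since 953 ≡ 1 (mod 8), (2/953) = +1, so (2/953)^2 = +1.
Reciprocity: 5 ≡ 1 and 953 ≡ 1 (mod 4), so (5/953) = +(953/5).
Reduce top mod 5: now compute (3/5).
Reciprocity: 3 ≡ 3 and 5 ≡ 1 (mod 4), so (3/5) = +(5/3).
Reduce top mod 3: now compute (2/3).
Pull out 2: since 3 ≡ 3 (mod 8), (2/3) = -1.
Reached (1/3) = 1. Collecting the sign flips along the way, the symbol is -1.

-1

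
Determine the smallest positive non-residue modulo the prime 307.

(2/307) = −1, so 2 is the smallest positive non-residue mod 307.

2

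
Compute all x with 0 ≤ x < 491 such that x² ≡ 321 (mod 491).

Since 491 ≡ 3 (mod 4), a square root of 321 is 321^((491+1)/4) = 321^123 mod 491.
Repeated squaring: 321^2≡422, 321^4≡342, 321^8≡106, 321^16≡434, 321^32≡303, 321^64≡483 (mod 491).
321^123 = 321^(64+32+16+8+2+1) ≡ 199 (mod 491).
Check: 199² = 39601 ≡ 321 (mod 491). The two roots are 199 and 292.

199, 292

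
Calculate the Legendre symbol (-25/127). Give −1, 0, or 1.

-1

First reduce: -25 ≡ 102 (mod 127).
Pull out 2: since 127 ≡ 7 (mod 8), (2/127) = +1.
Reciprocity: 51 ≡ 3 and 127 ≡ 3 (mod 4), so (51/127) = −(127/51).
Reduce top mod 51: now compute (25/51).
Reciprocity: 25 ≡ 1 and 51 ≡ 3 (mod 4), so (25/51) = +(51/25).
Reduce top mod 25: now compute (1/25).
Reached (1/25) = 1. Collecting the sign flips along the way, the symbol is -1.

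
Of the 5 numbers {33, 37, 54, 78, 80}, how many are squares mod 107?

(33/107) = +1 → QR.
(37/107) = +1 → QR.
(54/107) = -1 → non-residue.
(78/107) = -1 → non-residue.
(80/107) = -1 → non-residue.
Total quadratic residues among the 5: 2.

2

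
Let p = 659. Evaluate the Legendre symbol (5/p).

Reciprocity: 5 ≡ 1 and 659 ≡ 3 (mod 4), so (5/659) = +(659/5).
Reduce top mod 5: now compute (4/5).
Pull out 2^2: since 5 ≡ 5 (mod 8), (2/5) = -1, so (2/5)^2 = +1.
Reached (1/5) = 1. Collecting the sign flips along the way, the symbol is +1.

1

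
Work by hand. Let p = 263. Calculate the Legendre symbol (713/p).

1

First reduce: 713 ≡ 187 (mod 263).
Reciprocity: 187 ≡ 3 and 263 ≡ 3 (mod 4), so (187/263) = −(263/187).
Reduce top mod 187: now compute (76/187).
Pull out 2^2: since 187 ≡ 3 (mod 8), (2/187) = -1, so (2/187)^2 = +1.
Reciprocity: 19 ≡ 3 and 187 ≡ 3 (mod 4), so (19/187) = −(187/19).
Reduce top mod 19: now compute (16/19).
Pull out 2^4: since 19 ≡ 3 (mod 8), (2/19) = -1, so (2/19)^4 = +1.
Reached (1/19) = 1. Collecting the sign flips along the way, the symbol is +1.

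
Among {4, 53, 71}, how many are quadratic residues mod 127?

(4/127) = +1 → QR.
(53/127) = -1 → non-residue.
(71/127) = +1 → QR.
Total quadratic residues among the 3: 2.

2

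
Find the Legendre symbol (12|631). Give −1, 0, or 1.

-1

Euler's criterion: (12/631) ≡ 12^315 (mod 631).
12^2 ≡ 144 (mod 631)
12^4 ≡ 544 (mod 631)
12^8 ≡ 628 (mod 631)
12^16 ≡ 9 (mod 631)
12^32 ≡ 81 (mod 631)
12^64 ≡ 251 (mod 631)
12^128 ≡ 532 (mod 631)
12^256 ≡ 336 (mod 631)
12^315 = 12^(256+32+16+8+2+1) ≡ 630 (mod 631).
Result is 630 ≡ −1, so (12/631) = −1.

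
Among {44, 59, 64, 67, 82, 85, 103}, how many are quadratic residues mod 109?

(44/109) = -1 → non-residue.
(59/109) = -1 → non-residue.
(64/109) = +1 → QR.
(67/109) = -1 → non-residue.
(82/109) = +1 → QR.
(85/109) = -1 → non-residue.
(103/109) = -1 → non-residue.
Total quadratic residues among the 7: 2.

2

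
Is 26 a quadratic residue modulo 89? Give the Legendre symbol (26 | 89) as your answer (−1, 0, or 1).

Pull out 2: since 89 ≡ 1 (mod 8), (2/89) = +1.
Reciprocity: 13 ≡ 1 and 89 ≡ 1 (mod 4), so (13/89) = +(89/13).
Reduce top mod 13: now compute (11/13).
Reciprocity: 11 ≡ 3 and 13 ≡ 1 (mod 4), so (11/13) = +(13/11).
Reduce top mod 11: now compute (2/11).
Pull out 2: since 11 ≡ 3 (mod 8), (2/11) = -1.
Reached (1/11) = 1. Collecting the sign flips along the way, the symbol is -1.

-1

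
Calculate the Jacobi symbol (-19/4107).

-1

First reduce: -19 ≡ 4088 (mod 4107).
Pull out 2^3: since 4107 ≡ 3 (mod 8), (2/4107) = -1, so (2/4107)^3 = -1.
Reciprocity: 511 ≡ 3 and 4107 ≡ 3 (mod 4), so (511/4107) = −(4107/511).
Reduce top mod 511: now compute (19/511).
Reciprocity: 19 ≡ 3 and 511 ≡ 3 (mod 4), so (19/511) = −(511/19).
Reduce top mod 19: now compute (17/19).
Reciprocity: 17 ≡ 1 and 19 ≡ 3 (mod 4), so (17/19) = +(19/17).
Reduce top mod 17: now compute (2/17).
Pull out 2: since 17 ≡ 1 (mod 8), (2/17) = +1.
Reached (1/17) = 1. Collecting the sign flips along the way, the symbol is -1.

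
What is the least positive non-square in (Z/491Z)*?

(2/491) = −1, so 2 is the smallest positive non-residue mod 491.

2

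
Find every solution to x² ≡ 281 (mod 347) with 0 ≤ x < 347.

119, 228

Since 347 ≡ 3 (mod 4), a square root of 281 is 281^((347+1)/4) = 281^87 mod 347.
Repeated squaring: 281^2≡192, 281^4≡82, 281^8≡131, 281^16≡158, 281^32≡327, 281^64≡53 (mod 347).
281^87 = 281^(64+16+4+2+1) ≡ 119 (mod 347).
Check: 119² = 14161 ≡ 281 (mod 347). The two roots are 119 and 228.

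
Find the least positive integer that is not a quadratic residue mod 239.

7

(2/239) = +1, so 2 is a residue.
(3/239) = +1, so 3 is a residue.
(4/239) = +1, so 4 is a residue.
(5/239) = +1, so 5 is a residue.
(6/239) = +1, so 6 is a residue.
(7/239) = −1, so 7 is the smallest positive non-residue mod 239.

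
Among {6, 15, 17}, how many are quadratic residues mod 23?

1

(6/23) = +1 → QR.
(15/23) = -1 → non-residue.
(17/23) = -1 → non-residue.
Total quadratic residues among the 3: 1.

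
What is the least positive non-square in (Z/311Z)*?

11

(2/311) = +1, so 2 is a residue.
(3/311) = +1, so 3 is a residue.
(4/311) = +1, so 4 is a residue.
(5/311) = +1, so 5 is a residue.
(6/311) = +1, so 6 is a residue.
(7/311) = +1, so 7 is a residue.
(8/311) = +1, so 8 is a residue.
(9/311) = +1, so 9 is a residue.
(10/311) = +1, so 10 is a residue.
(11/311) = −1, so 11 is the smallest positive non-residue mod 311.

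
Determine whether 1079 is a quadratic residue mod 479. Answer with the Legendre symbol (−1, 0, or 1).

1

First reduce: 1079 ≡ 121 (mod 479).
Reciprocity: 121 ≡ 1 and 479 ≡ 3 (mod 4), so (121/479) = +(479/121).
Reduce top mod 121: now compute (116/121).
Pull out 2^2: since 121 ≡ 1 (mod 8), (2/121) = +1, so (2/121)^2 = +1.
Reciprocity: 29 ≡ 1 and 121 ≡ 1 (mod 4), so (29/121) = +(121/29).
Reduce top mod 29: now compute (5/29).
Reciprocity: 5 ≡ 1 and 29 ≡ 1 (mod 4), so (5/29) = +(29/5).
Reduce top mod 5: now compute (4/5).
Pull out 2^2: since 5 ≡ 5 (mod 8), (2/5) = -1, so (2/5)^2 = +1.
Reached (1/5) = 1. Collecting the sign flips along the way, the symbol is +1.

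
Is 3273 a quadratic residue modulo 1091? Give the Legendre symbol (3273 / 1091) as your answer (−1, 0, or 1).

First reduce: 3273 ≡ 0 (mod 1091).
Top reduces to 0: gcd > 1, so the symbol is 0.

0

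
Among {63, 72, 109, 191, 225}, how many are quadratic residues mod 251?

(63/251) = +1 → QR.
(72/251) = -1 → non-residue.
(109/251) = -1 → non-residue.
(191/251) = -1 → non-residue.
(225/251) = +1 → QR.
Total quadratic residues among the 5: 2.

2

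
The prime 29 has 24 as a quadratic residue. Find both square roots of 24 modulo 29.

29 ≡ 1 (mod 4), so we find a root by search.
Trying successive values, 13² = 169 ≡ 24 (mod 29). The other root is 29 − 13 = 16.

13, 16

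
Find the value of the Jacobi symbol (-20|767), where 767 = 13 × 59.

First reduce: -20 ≡ 747 (mod 767).
Reciprocity: 747 ≡ 3 and 767 ≡ 3 (mod 4), so (747/767) = −(767/747).
Reduce top mod 747: now compute (20/747).
Pull out 2^2: since 747 ≡ 3 (mod 8), (2/747) = -1, so (2/747)^2 = +1.
Reciprocity: 5 ≡ 1 and 747 ≡ 3 (mod 4), so (5/747) = +(747/5).
Reduce top mod 5: now compute (2/5).
Pull out 2: since 5 ≡ 5 (mod 8), (2/5) = -1.
Reached (1/5) = 1. Collecting the sign flips along the way, the symbol is +1.

1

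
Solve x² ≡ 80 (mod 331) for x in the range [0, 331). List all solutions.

Since 331 ≡ 3 (mod 4), a square root of 80 is 80^((331+1)/4) = 80^83 mod 331.
Repeated squaring: 80^2≡111, 80^4≡74, 80^8≡180, 80^16≡293, 80^32≡120, 80^64≡167 (mod 331).
80^83 = 80^(64+16+2+1) ≡ 270 (mod 331).
Check: 270² = 72900 ≡ 80 (mod 331). The two roots are 61 and 270.

61, 270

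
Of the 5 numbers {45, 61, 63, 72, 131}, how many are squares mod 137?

3

(45/137) = -1 → non-residue.
(61/137) = +1 → QR.
(63/137) = +1 → QR.
(72/137) = +1 → QR.
(131/137) = -1 → non-residue.
Total quadratic residues among the 5: 3.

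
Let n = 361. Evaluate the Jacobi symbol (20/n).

Pull out 2^2: since 361 ≡ 1 (mod 8), (2/361) = +1, so (2/361)^2 = +1.
Reciprocity: 5 ≡ 1 and 361 ≡ 1 (mod 4), so (5/361) = +(361/5).
Reduce top mod 5: now compute (1/5).
Reached (1/5) = 1. Collecting the sign flips along the way, the symbol is +1.

1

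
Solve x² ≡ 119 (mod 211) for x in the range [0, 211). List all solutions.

69, 142

Since 211 ≡ 3 (mod 4), a square root of 119 is 119^((211+1)/4) = 119^53 mod 211.
Repeated squaring: 119^2≡24, 119^4≡154, 119^8≡84, 119^16≡93, 119^32≡209 (mod 211).
119^53 = 119^(32+16+4+1) ≡ 69 (mod 211).
Check: 69² = 4761 ≡ 119 (mod 211). The two roots are 69 and 142.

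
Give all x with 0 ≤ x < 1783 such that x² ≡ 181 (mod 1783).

681, 1102

Since 1783 ≡ 3 (mod 4), a square root of 181 is 181^((1783+1)/4) = 181^446 mod 1783.
Repeated squaring: 181^2≡667, 181^4≡922, 181^8≡1376, 181^16≡1613, 181^32≡372, 181^64≡1093, 181^128≡39, 181^256≡1521 (mod 1783).
181^446 = 181^(256+128+32+16+8+4+2) ≡ 1102 (mod 1783).
Check: 1102² = 1214404 ≡ 181 (mod 1783). The two roots are 681 and 1102.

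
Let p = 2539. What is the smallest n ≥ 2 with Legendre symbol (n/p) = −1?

(2/2539) = −1, so 2 is the smallest positive non-residue mod 2539.

2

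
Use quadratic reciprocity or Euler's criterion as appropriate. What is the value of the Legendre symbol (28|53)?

Euler's criterion: (28/53) ≡ 28^26 (mod 53).
28^2 ≡ 42 (mod 53)
28^4 ≡ 15 (mod 53)
28^8 ≡ 13 (mod 53)
28^16 ≡ 10 (mod 53)
28^26 = 28^(16+8+2) ≡ 1 (mod 53).
Result is 1, so (28/53) = 1.

1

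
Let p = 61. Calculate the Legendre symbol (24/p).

Pull out 2^3: since 61 ≡ 5 (mod 8), (2/61) = -1, so (2/61)^3 = -1.
Reciprocity: 3 ≡ 3 and 61 ≡ 1 (mod 4), so (3/61) = +(61/3).
Reduce top mod 3: now compute (1/3).
Reached (1/3) = 1. Collecting the sign flips along the way, the symbol is -1.

-1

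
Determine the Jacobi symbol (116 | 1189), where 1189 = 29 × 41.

Pull out 2^2: since 1189 ≡ 5 (mod 8), (2/1189) = -1, so (2/1189)^2 = +1.
Reciprocity: 29 ≡ 1 and 1189 ≡ 1 (mod 4), so (29/1189) = +(1189/29).
Reduce top mod 29: now compute (0/29).
Top reduces to 0: gcd > 1, so the symbol is 0.

0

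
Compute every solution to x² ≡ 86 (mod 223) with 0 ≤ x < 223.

106, 117

Since 223 ≡ 3 (mod 4), a square root of 86 is 86^((223+1)/4) = 86^56 mod 223.
Repeated squaring: 86^2≡37, 86^4≡31, 86^8≡69, 86^16≡78, 86^32≡63 (mod 223).
86^56 = 86^(32+16+8) ≡ 106 (mod 223).
Check: 106² = 11236 ≡ 86 (mod 223). The two roots are 106 and 117.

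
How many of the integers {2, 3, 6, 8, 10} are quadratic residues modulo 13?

(2/13) = -1 → non-residue.
(3/13) = +1 → QR.
(6/13) = -1 → non-residue.
(8/13) = -1 → non-residue.
(10/13) = +1 → QR.
Total quadratic residues among the 5: 2.

2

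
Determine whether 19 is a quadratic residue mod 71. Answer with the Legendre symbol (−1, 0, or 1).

Euler's criterion: (19/71) ≡ 19^35 (mod 71).
19^2 ≡ 6 (mod 71)
19^4 ≡ 36 (mod 71)
19^8 ≡ 18 (mod 71)
19^16 ≡ 40 (mod 71)
19^32 ≡ 38 (mod 71)
19^35 = 19^(32+2+1) ≡ 1 (mod 71).
Result is 1, so (19/71) = 1.

1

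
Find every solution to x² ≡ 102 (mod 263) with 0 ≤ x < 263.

75, 188

Since 263 ≡ 3 (mod 4), a square root of 102 is 102^((263+1)/4) = 102^66 mod 263.
Repeated squaring: 102^2≡147, 102^4≡43, 102^8≡8, 102^16≡64, 102^32≡151, 102^64≡183 (mod 263).
102^66 = 102^(64+2) ≡ 75 (mod 263).
Check: 75² = 5625 ≡ 102 (mod 263). The two roots are 75 and 188.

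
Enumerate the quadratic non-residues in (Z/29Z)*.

Square k = 1,…,14 (k and 29−k give the same square):
1²=1, 2²=4, 3²=9, 4²=16, 5²=25, 6²≡7, 7²≡20, 8²≡6, 9²≡23, 10²≡13, 11²≡5, 12²≡28, 13²≡24, 14²≡22 (mod 29).
The residues are {1, 4, 5, 6, 7, 9, 13, 16, 20, 22, 23, 24, 25, 28}; the non-residues are the remaining 14 nonzero classes.

2 3 8 10 11 12 14 15 17 18 19 21 26 27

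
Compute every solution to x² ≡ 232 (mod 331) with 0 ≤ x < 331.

35, 296

Since 331 ≡ 3 (mod 4), a square root of 232 is 232^((331+1)/4) = 232^83 mod 331.
Repeated squaring: 232^2≡202, 232^4≡91, 232^8≡6, 232^16≡36, 232^32≡303, 232^64≡122 (mod 331).
232^83 = 232^(64+16+2+1) ≡ 296 (mod 331).
Check: 296² = 87616 ≡ 232 (mod 331). The two roots are 35 and 296.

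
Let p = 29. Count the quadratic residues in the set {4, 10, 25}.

2

(4/29) = +1 → QR.
(10/29) = -1 → non-residue.
(25/29) = +1 → QR.
Total quadratic residues among the 3: 2.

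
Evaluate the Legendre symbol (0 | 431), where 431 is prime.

Top reduces to 0: gcd > 1, so the symbol is 0.

0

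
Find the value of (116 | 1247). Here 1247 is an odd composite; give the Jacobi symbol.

0

Pull out 2^2: since 1247 ≡ 7 (mod 8), (2/1247) = +1, so (2/1247)^2 = +1.
Reciprocity: 29 ≡ 1 and 1247 ≡ 3 (mod 4), so (29/1247) = +(1247/29).
Reduce top mod 29: now compute (0/29).
Top reduces to 0: gcd > 1, so the symbol is 0.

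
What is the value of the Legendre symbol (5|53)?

-1

Euler's criterion: (5/53) ≡ 5^26 (mod 53).
5^2 ≡ 25 (mod 53)
5^4 ≡ 42 (mod 53)
5^8 ≡ 15 (mod 53)
5^16 ≡ 13 (mod 53)
5^26 = 5^(16+8+2) ≡ 52 (mod 53).
Result is 52 ≡ −1, so (5/53) = −1.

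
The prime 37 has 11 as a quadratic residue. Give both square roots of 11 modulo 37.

37 ≡ 1 (mod 4), so we find a root by search.
Trying successive values, 14² = 196 ≡ 11 (mod 37). The other root is 37 − 14 = 23.

14, 23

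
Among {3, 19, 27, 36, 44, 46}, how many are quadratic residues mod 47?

(3/47) = +1 → QR.
(19/47) = -1 → non-residue.
(27/47) = +1 → QR.
(36/47) = +1 → QR.
(44/47) = -1 → non-residue.
(46/47) = -1 → non-residue.
Total quadratic residues among the 6: 3.

3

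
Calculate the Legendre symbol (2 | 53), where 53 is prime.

-1

Pull out 2: since 53 ≡ 5 (mod 8), (2/53) = -1.
Reached (1/53) = 1. Collecting the sign flips along the way, the symbol is -1.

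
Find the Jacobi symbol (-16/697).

1

First reduce: -16 ≡ 681 (mod 697).
Reciprocity: 681 ≡ 1 and 697 ≡ 1 (mod 4), so (681/697) = +(697/681).
Reduce top mod 681: now compute (16/681).
Pull out 2^4: since 681 ≡ 1 (mod 8), (2/681) = +1, so (2/681)^4 = +1.
Reached (1/681) = 1. Collecting the sign flips along the way, the symbol is +1.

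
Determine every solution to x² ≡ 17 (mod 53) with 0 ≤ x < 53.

21, 32

53 ≡ 1 (mod 4), so we find a root by search.
Trying successive values, 21² = 441 ≡ 17 (mod 53). The other root is 53 − 21 = 32.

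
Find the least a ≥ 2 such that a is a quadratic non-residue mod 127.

(2/127) = +1, so 2 is a residue.
(3/127) = −1, so 3 is the smallest positive non-residue mod 127.

3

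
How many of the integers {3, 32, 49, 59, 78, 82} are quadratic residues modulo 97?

3

(3/97) = +1 → QR.
(32/97) = +1 → QR.
(49/97) = +1 → QR.
(59/97) = -1 → non-residue.
(78/97) = -1 → non-residue.
(82/97) = -1 → non-residue.
Total quadratic residues among the 6: 3.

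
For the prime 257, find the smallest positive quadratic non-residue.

(2/257) = +1, so 2 is a residue.
(3/257) = −1, so 3 is the smallest positive non-residue mod 257.

3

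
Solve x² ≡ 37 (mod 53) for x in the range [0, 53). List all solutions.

53 ≡ 1 (mod 4), so we find a root by search.
Trying successive values, 14² = 196 ≡ 37 (mod 53). The other root is 53 − 14 = 39.

14, 39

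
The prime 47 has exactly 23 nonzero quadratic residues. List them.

Square k = 1,…,23 (k and 47−k give the same square):
1²=1, 2²=4, 3²=9, 4²=16, 5²=25, 6²=36, 7²≡2, 8²≡17, 9²≡34, 10²≡6, 11²≡27, 12²≡3, 13²≡28, 14²≡8, 15²≡37, 16²≡21, 17²≡7, 18²≡42, 19²≡32, 20²≡24, 21²≡18, 22²≡14, 23²≡12 (mod 47).
So the quadratic residues mod 47 are {1, 2, 3, 4, 6, 7, 8, 9, 12, 14, 16, 17, 18, 21, 24, 25, 27, 28, 32, 34, 36, 37, 42}.

1 2 3 4 6 7 8 9 12 14 16 17 18 21 24 25 27 28 32 34 36 37 42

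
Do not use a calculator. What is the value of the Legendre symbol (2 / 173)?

Euler's criterion: (2/173) ≡ 2^86 (mod 173).
2^2 ≡ 4 (mod 173)
2^4 ≡ 16 (mod 173)
2^8 ≡ 83 (mod 173)
2^16 ≡ 142 (mod 173)
2^32 ≡ 96 (mod 173)
2^64 ≡ 47 (mod 173)
2^86 = 2^(64+16+4+2) ≡ 172 (mod 173).
Result is 172 ≡ −1, so (2/173) = −1.

-1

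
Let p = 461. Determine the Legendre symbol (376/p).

Euler's criterion: (376/461) ≡ 376^230 (mod 461).
376^2 ≡ 310 (mod 461)
376^4 ≡ 212 (mod 461)
376^8 ≡ 227 (mod 461)
376^16 ≡ 358 (mod 461)
376^32 ≡ 6 (mod 461)
376^64 ≡ 36 (mod 461)
376^128 ≡ 374 (mod 461)
376^230 = 376^(128+64+32+4+2) ≡ 1 (mod 461).
Result is 1, so (376/461) = 1.

1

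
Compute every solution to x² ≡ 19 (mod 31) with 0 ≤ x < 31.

9, 22

Since 31 ≡ 3 (mod 4), a square root of 19 is 19^((31+1)/4) = 19^8 mod 31.
Repeated squaring: 19^2≡20, 19^4≡28, 19^8≡9 (mod 31).
19^8 = 19^(8) ≡ 9 (mod 31).
Check: 9² = 81 ≡ 19 (mod 31). The two roots are 9 and 22.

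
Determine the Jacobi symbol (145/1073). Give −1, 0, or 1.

Reciprocity: 145 ≡ 1 and 1073 ≡ 1 (mod 4), so (145/1073) = +(1073/145).
Reduce top mod 145: now compute (58/145).
Pull out 2: since 145 ≡ 1 (mod 8), (2/145) = +1.
Reciprocity: 29 ≡ 1 and 145 ≡ 1 (mod 4), so (29/145) = +(145/29).
Reduce top mod 29: now compute (0/29).
Top reduces to 0: gcd > 1, so the symbol is 0.

0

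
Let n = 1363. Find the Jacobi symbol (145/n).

Reciprocity: 145 ≡ 1 and 1363 ≡ 3 (mod 4), so (145/1363) = +(1363/145).
Reduce top mod 145: now compute (58/145).
Pull out 2: since 145 ≡ 1 (mod 8), (2/145) = +1.
Reciprocity: 29 ≡ 1 and 145 ≡ 1 (mod 4), so (29/145) = +(145/29).
Reduce top mod 29: now compute (0/29).
Top reduces to 0: gcd > 1, so the symbol is 0.

0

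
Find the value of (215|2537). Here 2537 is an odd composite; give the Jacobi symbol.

0

Reciprocity: 215 ≡ 3 and 2537 ≡ 1 (mod 4), so (215/2537) = +(2537/215).
Reduce top mod 215: now compute (172/215).
Pull out 2^2: since 215 ≡ 7 (mod 8), (2/215) = +1, so (2/215)^2 = +1.
Reciprocity: 43 ≡ 3 and 215 ≡ 3 (mod 4), so (43/215) = −(215/43).
Reduce top mod 43: now compute (0/43).
Top reduces to 0: gcd > 1, so the symbol is 0.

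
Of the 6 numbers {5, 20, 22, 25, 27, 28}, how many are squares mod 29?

(5/29) = +1 → QR.
(20/29) = +1 → QR.
(22/29) = +1 → QR.
(25/29) = +1 → QR.
(27/29) = -1 → non-residue.
(28/29) = +1 → QR.
Total quadratic residues among the 6: 5.

5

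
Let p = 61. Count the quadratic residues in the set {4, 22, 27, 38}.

3

(4/61) = +1 → QR.
(22/61) = +1 → QR.
(27/61) = +1 → QR.
(38/61) = -1 → non-residue.
Total quadratic residues among the 4: 3.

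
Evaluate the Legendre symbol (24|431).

1

Euler's criterion: (24/431) ≡ 24^215 (mod 431).
24^2 ≡ 145 (mod 431)
24^4 ≡ 337 (mod 431)
24^8 ≡ 216 (mod 431)
24^16 ≡ 108 (mod 431)
24^32 ≡ 27 (mod 431)
24^64 ≡ 298 (mod 431)
24^128 ≡ 18 (mod 431)
24^215 = 24^(128+64+16+4+2+1) ≡ 1 (mod 431).
Result is 1, so (24/431) = 1.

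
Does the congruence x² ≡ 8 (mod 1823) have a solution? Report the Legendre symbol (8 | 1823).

Pull out 2^3: since 1823 ≡ 7 (mod 8), (2/1823) = +1, so (2/1823)^3 = +1.
Reached (1/1823) = 1. Collecting the sign flips along the way, the symbol is +1.

1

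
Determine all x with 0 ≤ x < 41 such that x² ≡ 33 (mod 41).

41 ≡ 1 (mod 4), so we find a root by search.
Trying successive values, 19² = 361 ≡ 33 (mod 41). The other root is 41 − 19 = 22.

19, 22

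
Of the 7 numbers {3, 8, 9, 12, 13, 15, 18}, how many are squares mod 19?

(3/19) = -1 → non-residue.
(8/19) = -1 → non-residue.
(9/19) = +1 → QR.
(12/19) = -1 → non-residue.
(13/19) = -1 → non-residue.
(15/19) = -1 → non-residue.
(18/19) = -1 → non-residue.
Total quadratic residues among the 7: 1.

1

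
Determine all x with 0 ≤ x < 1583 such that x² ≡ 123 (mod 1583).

Since 1583 ≡ 3 (mod 4), a square root of 123 is 123^((1583+1)/4) = 123^396 mod 1583.
Repeated squaring: 123^2≡882, 123^4≡671, 123^8≡669, 123^16≡1155, 123^32≡1139, 123^64≡844, 123^128≡1569, 123^256≡196 (mod 1583).
123^396 = 123^(256+128+8+4) ≡ 934 (mod 1583).
Check: 934² = 872356 ≡ 123 (mod 1583). The two roots are 649 and 934.

649, 934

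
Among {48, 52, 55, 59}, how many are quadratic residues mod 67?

(48/67) = -1 → non-residue.
(52/67) = -1 → non-residue.
(55/67) = +1 → QR.
(59/67) = +1 → QR.
Total quadratic residues among the 4: 2.

2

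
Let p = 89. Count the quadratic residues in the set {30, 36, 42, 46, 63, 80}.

(30/89) = -1 → non-residue.
(36/89) = +1 → QR.
(42/89) = +1 → QR.
(46/89) = -1 → non-residue.
(63/89) = -1 → non-residue.
(80/89) = +1 → QR.
Total quadratic residues among the 6: 3.

3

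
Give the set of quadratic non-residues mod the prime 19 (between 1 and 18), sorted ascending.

2 3 8 10 12 13 14 15 18

Square k = 1,…,9 (k and 19−k give the same square):
1²=1, 2²=4, 3²=9, 4²=16, 5²≡6, 6²≡17, 7²≡11, 8²≡7, 9²≡5 (mod 19).
The residues are {1, 4, 5, 6, 7, 9, 11, 16, 17}; the non-residues are the remaining 9 nonzero classes.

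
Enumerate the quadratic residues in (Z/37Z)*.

1, 3, 4, 7, 9, 10, 11, 12, 16, 21, 25, 26, 27, 28, 30, 33, 34, 36

Square k = 1,…,18 (k and 37−k give the same square):
1²=1, 2²=4, 3²=9, 4²=16, 5²=25, 6²=36, 7²≡12, 8²≡27, 9²≡7, 10²≡26, 11²≡10, 12²≡33, 13²≡21, 14²≡11, 15²≡3, 16²≡34, 17²≡30, 18²≡28 (mod 37).
So the quadratic residues mod 37 are {1, 3, 4, 7, 9, 10, 11, 12, 16, 21, 25, 26, 27, 28, 30, 33, 34, 36}.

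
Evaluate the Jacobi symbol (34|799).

Pull out 2: since 799 ≡ 7 (mod 8), (2/799) = +1.
Reciprocity: 17 ≡ 1 and 799 ≡ 3 (mod 4), so (17/799) = +(799/17).
Reduce top mod 17: now compute (0/17).
Top reduces to 0: gcd > 1, so the symbol is 0.

0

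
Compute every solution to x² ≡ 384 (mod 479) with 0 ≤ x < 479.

Since 479 ≡ 3 (mod 4), a square root of 384 is 384^((479+1)/4) = 384^120 mod 479.
Repeated squaring: 384^2≡403, 384^4≡28, 384^8≡305, 384^16≡99, 384^32≡221, 384^64≡462 (mod 479).
384^120 = 384^(64+32+16+8) ≡ 392 (mod 479).
Check: 392² = 153664 ≡ 384 (mod 479). The two roots are 87 and 392.

87, 392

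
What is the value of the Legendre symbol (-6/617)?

First reduce: -6 ≡ 611 (mod 617).
Reciprocity: 611 ≡ 3 and 617 ≡ 1 (mod 4), so (611/617) = +(617/611).
Reduce top mod 611: now compute (6/611).
Pull out 2: since 611 ≡ 3 (mod 8), (2/611) = -1.
Reciprocity: 3 ≡ 3 and 611 ≡ 3 (mod 4), so (3/611) = −(611/3).
Reduce top mod 3: now compute (2/3).
Pull out 2: since 3 ≡ 3 (mod 8), (2/3) = -1.
Reached (1/3) = 1. Collecting the sign flips along the way, the symbol is -1.

-1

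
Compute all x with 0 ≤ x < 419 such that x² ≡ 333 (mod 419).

137, 282

Since 419 ≡ 3 (mod 4), a square root of 333 is 333^((419+1)/4) = 333^105 mod 419.
Repeated squaring: 333^2≡273, 333^4≡366, 333^8≡295, 333^16≡292, 333^32≡207, 333^64≡111 (mod 419).
333^105 = 333^(64+32+8+1) ≡ 137 (mod 419).
Check: 137² = 18769 ≡ 333 (mod 419). The two roots are 137 and 282.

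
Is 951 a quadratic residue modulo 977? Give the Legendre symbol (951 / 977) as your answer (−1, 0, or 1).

Reciprocity: 951 ≡ 3 and 977 ≡ 1 (mod 4), so (951/977) = +(977/951).
Reduce top mod 951: now compute (26/951).
Pull out 2: since 951 ≡ 7 (mod 8), (2/951) = +1.
Reciprocity: 13 ≡ 1 and 951 ≡ 3 (mod 4), so (13/951) = +(951/13).
Reduce top mod 13: now compute (2/13).
Pull out 2: since 13 ≡ 5 (mod 8), (2/13) = -1.
Reached (1/13) = 1. Collecting the sign flips along the way, the symbol is -1.

-1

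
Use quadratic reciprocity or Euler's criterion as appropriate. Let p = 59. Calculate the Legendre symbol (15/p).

1

Reciprocity: 15 ≡ 3 and 59 ≡ 3 (mod 4), so (15/59) = −(59/15).
Reduce top mod 15: now compute (14/15).
Pull out 2: since 15 ≡ 7 (mod 8), (2/15) = +1.
Reciprocity: 7 ≡ 3 and 15 ≡ 3 (mod 4), so (7/15) = −(15/7).
Reduce top mod 7: now compute (1/7).
Reached (1/7) = 1. Collecting the sign flips along the way, the symbol is +1.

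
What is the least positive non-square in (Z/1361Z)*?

(2/1361) = +1, so 2 is a residue.
(3/1361) = −1, so 3 is the smallest positive non-residue mod 1361.

3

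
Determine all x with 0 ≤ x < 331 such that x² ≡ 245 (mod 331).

24, 307

Since 331 ≡ 3 (mod 4), a square root of 245 is 245^((331+1)/4) = 245^83 mod 331.
Repeated squaring: 245^2≡114, 245^4≡87, 245^8≡287, 245^16≡281, 245^32≡183, 245^64≡58 (mod 331).
245^83 = 245^(64+16+2+1) ≡ 24 (mod 331).
Check: 24² = 576 ≡ 245 (mod 331). The two roots are 24 and 307.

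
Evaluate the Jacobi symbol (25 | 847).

Reciprocity: 25 ≡ 1 and 847 ≡ 3 (mod 4), so (25/847) = +(847/25).
Reduce top mod 25: now compute (22/25).
Pull out 2: since 25 ≡ 1 (mod 8), (2/25) = +1.
Reciprocity: 11 ≡ 3 and 25 ≡ 1 (mod 4), so (11/25) = +(25/11).
Reduce top mod 11: now compute (3/11).
Reciprocity: 3 ≡ 3 and 11 ≡ 3 (mod 4), so (3/11) = −(11/3).
Reduce top mod 3: now compute (2/3).
Pull out 2: since 3 ≡ 3 (mod 8), (2/3) = -1.
Reached (1/3) = 1. Collecting the sign flips along the way, the symbol is +1.

1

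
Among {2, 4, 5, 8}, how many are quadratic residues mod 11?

(2/11) = -1 → non-residue.
(4/11) = +1 → QR.
(5/11) = +1 → QR.
(8/11) = -1 → non-residue.
Total quadratic residues among the 4: 2.

2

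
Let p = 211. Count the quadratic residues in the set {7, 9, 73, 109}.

3

(7/211) = -1 → non-residue.
(9/211) = +1 → QR.
(73/211) = +1 → QR.
(109/211) = +1 → QR.
Total quadratic residues among the 4: 3.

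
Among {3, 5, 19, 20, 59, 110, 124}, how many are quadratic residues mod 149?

5

(3/149) = -1 → non-residue.
(5/149) = +1 → QR.
(19/149) = +1 → QR.
(20/149) = +1 → QR.
(59/149) = -1 → non-residue.
(110/149) = +1 → QR.
(124/149) = +1 → QR.
Total quadratic residues among the 7: 5.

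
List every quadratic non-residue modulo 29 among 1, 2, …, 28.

2,3,8,10,11,12,14,15,17,18,19,21,26,27

Square k = 1,…,14 (k and 29−k give the same square):
1²=1, 2²=4, 3²=9, 4²=16, 5²=25, 6²≡7, 7²≡20, 8²≡6, 9²≡23, 10²≡13, 11²≡5, 12²≡28, 13²≡24, 14²≡22 (mod 29).
The residues are {1, 4, 5, 6, 7, 9, 13, 16, 20, 22, 23, 24, 25, 28}; the non-residues are the remaining 14 nonzero classes.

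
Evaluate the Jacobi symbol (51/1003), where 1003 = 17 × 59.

Reciprocity: 51 ≡ 3 and 1003 ≡ 3 (mod 4), so (51/1003) = −(1003/51).
Reduce top mod 51: now compute (34/51).
Pull out 2: since 51 ≡ 3 (mod 8), (2/51) = -1.
Reciprocity: 17 ≡ 1 and 51 ≡ 3 (mod 4), so (17/51) = +(51/17).
Reduce top mod 17: now compute (0/17).
Top reduces to 0: gcd > 1, so the symbol is 0.

0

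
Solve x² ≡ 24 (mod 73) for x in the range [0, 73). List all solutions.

73 ≡ 1 (mod 4), so we find a root by search.
Trying successive values, 30² = 900 ≡ 24 (mod 73). The other root is 73 − 30 = 43.

30, 43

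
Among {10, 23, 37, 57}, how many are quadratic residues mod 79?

(10/79) = +1 → QR.
(23/79) = +1 → QR.
(37/79) = -1 → non-residue.
(57/79) = -1 → non-residue.
Total quadratic residues among the 4: 2.

2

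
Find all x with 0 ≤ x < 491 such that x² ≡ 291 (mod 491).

Since 491 ≡ 3 (mod 4), a square root of 291 is 291^((491+1)/4) = 291^123 mod 491.
Repeated squaring: 291^2≡229, 291^4≡395, 291^8≡378, 291^16≡3, 291^32≡9, 291^64≡81 (mod 491).
291^123 = 291^(64+32+16+8+2+1) ≡ 42 (mod 491).
Check: 42² = 1764 ≡ 291 (mod 491). The two roots are 42 and 449.

42, 449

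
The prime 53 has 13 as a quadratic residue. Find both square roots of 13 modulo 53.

15, 38

53 ≡ 1 (mod 4), so we find a root by search.
Trying successive values, 15² = 225 ≡ 13 (mod 53). The other root is 53 − 15 = 38.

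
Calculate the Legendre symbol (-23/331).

1

First reduce: -23 ≡ 308 (mod 331).
Pull out 2^2: since 331 ≡ 3 (mod 8), (2/331) = -1, so (2/331)^2 = +1.
Reciprocity: 77 ≡ 1 and 331 ≡ 3 (mod 4), so (77/331) = +(331/77).
Reduce top mod 77: now compute (23/77).
Reciprocity: 23 ≡ 3 and 77 ≡ 1 (mod 4), so (23/77) = +(77/23).
Reduce top mod 23: now compute (8/23).
Pull out 2^3: since 23 ≡ 7 (mod 8), (2/23) = +1, so (2/23)^3 = +1.
Reached (1/23) = 1. Collecting the sign flips along the way, the symbol is +1.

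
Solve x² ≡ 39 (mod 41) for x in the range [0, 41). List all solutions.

41 ≡ 1 (mod 4), so we find a root by search.
Trying successive values, 11² = 121 ≡ 39 (mod 41). The other root is 41 − 11 = 30.

11, 30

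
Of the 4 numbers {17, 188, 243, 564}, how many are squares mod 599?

4

(17/599) = +1 → QR.
(188/599) = +1 → QR.
(243/599) = +1 → QR.
(564/599) = +1 → QR.
Total quadratic residues among the 4: 4.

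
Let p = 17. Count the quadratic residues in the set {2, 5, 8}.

2

(2/17) = +1 → QR.
(5/17) = -1 → non-residue.
(8/17) = +1 → QR.
Total quadratic residues among the 3: 2.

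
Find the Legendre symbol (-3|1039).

1

First reduce: -3 ≡ 1036 (mod 1039).
Pull out 2^2: since 1039 ≡ 7 (mod 8), (2/1039) = +1, so (2/1039)^2 = +1.
Reciprocity: 259 ≡ 3 and 1039 ≡ 3 (mod 4), so (259/1039) = −(1039/259).
Reduce top mod 259: now compute (3/259).
Reciprocity: 3 ≡ 3 and 259 ≡ 3 (mod 4), so (3/259) = −(259/3).
Reduce top mod 3: now compute (1/3).
Reached (1/3) = 1. Collecting the sign flips along the way, the symbol is +1.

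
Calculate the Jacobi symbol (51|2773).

Reciprocity: 51 ≡ 3 and 2773 ≡ 1 (mod 4), so (51/2773) = +(2773/51).
Reduce top mod 51: now compute (19/51).
Reciprocity: 19 ≡ 3 and 51 ≡ 3 (mod 4), so (19/51) = −(51/19).
Reduce top mod 19: now compute (13/19).
Reciprocity: 13 ≡ 1 and 19 ≡ 3 (mod 4), so (13/19) = +(19/13).
Reduce top mod 13: now compute (6/13).
Pull out 2: since 13 ≡ 5 (mod 8), (2/13) = -1.
Reciprocity: 3 ≡ 3 and 13 ≡ 1 (mod 4), so (3/13) = +(13/3).
Reduce top mod 3: now compute (1/3).
Reached (1/3) = 1. Collecting the sign flips along the way, the symbol is +1.

1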